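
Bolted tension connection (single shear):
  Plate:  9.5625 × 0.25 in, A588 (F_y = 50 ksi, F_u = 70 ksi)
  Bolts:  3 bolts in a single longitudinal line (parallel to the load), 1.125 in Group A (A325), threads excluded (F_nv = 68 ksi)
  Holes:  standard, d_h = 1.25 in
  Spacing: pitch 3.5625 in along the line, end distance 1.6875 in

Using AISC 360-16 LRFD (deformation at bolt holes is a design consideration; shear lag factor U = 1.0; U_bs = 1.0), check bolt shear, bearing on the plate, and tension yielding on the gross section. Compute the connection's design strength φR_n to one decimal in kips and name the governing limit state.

Bolt shear: A_b = π(1.125)²/4 = 0.99402 in². φR_n = 0.75 × 68 × 0.99402 × 3 × 1 = 152.1 kips.
Bearing (0.25 in plate, F_u = 70 ksi): end bolts L_c = 1.6875 − 1.25/2 = 1.0625, R_n = min(1.2×1.0625×0.25×70, 2.4×1.125×0.25×70) = 22.313 kips/bolt; interior L_c = 3.5625 − 1.25 = 2.3125, R_n = 47.25 kips/bolt. φR_n = 0.75 × (1×22.313 + 2×47.25) = 87.6 kips.
Tension yield (gross): A_g = 9.5625×0.25 = 2.3906 in². φR_n = 0.90 × 50 × 2.3906 = 107.6 kips.
Governing: min(152.1, 87.6, 107.6) = 87.6 kips → bearing.

87.6 kips (bearing governs)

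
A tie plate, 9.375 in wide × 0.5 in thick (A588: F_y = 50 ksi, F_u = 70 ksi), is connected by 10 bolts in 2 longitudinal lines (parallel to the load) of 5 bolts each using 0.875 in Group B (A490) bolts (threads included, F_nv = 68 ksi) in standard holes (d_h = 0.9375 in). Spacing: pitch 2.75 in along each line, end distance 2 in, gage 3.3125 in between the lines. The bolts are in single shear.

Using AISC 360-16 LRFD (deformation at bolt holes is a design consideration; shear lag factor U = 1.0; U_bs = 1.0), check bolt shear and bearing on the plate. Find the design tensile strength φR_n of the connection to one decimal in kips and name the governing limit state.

306.7 kips (bolt shear governs)

Bolt shear: A_b = π(0.875)²/4 = 0.60132 in². φR_n = 0.75 × 68 × 0.60132 × 10 × 1 = 306.7 kips.
Bearing (0.5 in plate, F_u = 70 ksi): end bolts L_c = 2 − 0.9375/2 = 1.53125, R_n = min(1.2×1.53125×0.5×70, 2.4×0.875×0.5×70) = 64.313 kips/bolt; interior L_c = 2.75 − 0.9375 = 1.8125, R_n = 73.5 kips/bolt. φR_n = 0.75 × (2×64.313 + 8×73.5) = 537.5 kips.
Governing: min(306.7, 537.5) = 306.7 kips → bolt shear.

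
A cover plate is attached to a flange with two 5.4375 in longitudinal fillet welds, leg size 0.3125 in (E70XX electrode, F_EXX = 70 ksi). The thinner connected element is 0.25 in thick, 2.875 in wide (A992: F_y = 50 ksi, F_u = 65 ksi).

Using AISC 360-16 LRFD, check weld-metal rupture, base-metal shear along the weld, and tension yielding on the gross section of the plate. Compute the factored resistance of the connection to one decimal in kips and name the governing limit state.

32.3 kips (gross-section yield governs)

Weld metal: throat = 0.707×0.3125 = 0.22094 in, L = 2×5.4375 = 10.875 in. φR_n = 0.75 × 0.6 × 70 × 0.22094 × 10.875 = 75.7 kips.
Base metal shear (0.25 in plate): yield φR_n = 1.0×0.6×50×0.25×10.875 = 81.6 kips; rupture φR_n = 0.75×0.6×65×0.25×10.875 = 79.5 kips; take 79.5 kips (rupture).
Tension yield (gross): A_g = 2.875×0.25 = 0.71875 in². φR_n = 0.90 × 50 × 0.71875 = 32.3 kips.
Governing: min(75.7, 79.5, 32.3) = 32.3 kips → gross-section yield.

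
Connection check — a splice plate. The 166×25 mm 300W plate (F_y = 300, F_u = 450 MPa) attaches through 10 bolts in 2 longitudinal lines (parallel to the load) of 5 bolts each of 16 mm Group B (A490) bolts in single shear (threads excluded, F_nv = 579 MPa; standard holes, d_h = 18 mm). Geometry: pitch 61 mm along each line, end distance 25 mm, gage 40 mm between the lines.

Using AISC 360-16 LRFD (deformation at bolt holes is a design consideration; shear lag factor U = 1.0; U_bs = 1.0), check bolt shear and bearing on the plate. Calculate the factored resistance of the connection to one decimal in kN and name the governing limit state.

873.1 kN (bolt shear governs)

Bolt shear: A_b = π(16)²/4 = 201.06 mm². φR_n = 0.75 × 579 × 201.06 × 10 × 1 = 873.1 kN.
Bearing (25 mm plate, F_u = 450 MPa): end bolts L_c = 25 − 18/2 = 16, R_n = min(1.2×16×25×450, 2.4×16×25×450) = 216 kN/bolt; interior L_c = 61 − 18 = 43, R_n = 432 kN/bolt. φR_n = 0.75 × (2×216 + 8×432) = 2916.0 kN.
Governing: min(873.1, 2916.0) = 873.1 kN → bolt shear.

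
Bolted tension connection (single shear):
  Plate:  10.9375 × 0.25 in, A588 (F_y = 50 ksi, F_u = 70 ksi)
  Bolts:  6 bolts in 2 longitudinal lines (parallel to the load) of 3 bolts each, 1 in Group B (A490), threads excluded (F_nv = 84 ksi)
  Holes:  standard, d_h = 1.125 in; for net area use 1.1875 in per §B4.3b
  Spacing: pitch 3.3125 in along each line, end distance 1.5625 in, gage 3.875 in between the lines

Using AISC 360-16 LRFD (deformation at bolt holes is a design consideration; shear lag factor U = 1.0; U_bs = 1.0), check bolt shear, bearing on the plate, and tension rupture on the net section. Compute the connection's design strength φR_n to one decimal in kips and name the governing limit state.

112.4 kips (net-section rupture governs)

Bolt shear: A_b = π(1)²/4 = 0.7854 in². φR_n = 0.75 × 84 × 0.7854 × 6 × 1 = 296.9 kips.
Bearing (0.25 in plate, F_u = 70 ksi): end bolts L_c = 1.5625 − 1.125/2 = 1, R_n = min(1.2×1×0.25×70, 2.4×1×0.25×70) = 21 kips/bolt; interior L_c = 3.3125 − 1.125 = 2.1875, R_n = 42 kips/bolt. φR_n = 0.75 × (2×21 + 4×42) = 157.5 kips.
Tension rupture (net): A_n = (10.9375 − 2×1.1875)×0.25 = 2.1406 in² (U = 1.0, A_e = A_n). φR_n = 0.75 × 70 × 2.1406 = 112.4 kips.
Governing: min(296.9, 157.5, 112.4) = 112.4 kips → net-section rupture.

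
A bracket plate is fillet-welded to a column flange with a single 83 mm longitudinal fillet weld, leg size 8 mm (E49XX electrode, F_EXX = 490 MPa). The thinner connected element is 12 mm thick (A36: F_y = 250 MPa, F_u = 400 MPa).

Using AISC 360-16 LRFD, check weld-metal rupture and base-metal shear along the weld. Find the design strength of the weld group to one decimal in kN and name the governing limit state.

Weld metal: throat = 0.707×8 = 5.656 mm, L = 83 mm. φR_n = 0.75 × 0.6 × 490 × 5.656 × 83 = 103.5 kN.
Base metal shear (12 mm plate): yield φR_n = 1.0×0.6×250×12×83 = 149.4 kN; rupture φR_n = 0.75×0.6×400×12×83 = 179.3 kN; take 149.4 kN (yield).
Governing: min(103.5, 149.4) = 103.5 kN → weld metal.

103.5 kN (weld metal governs)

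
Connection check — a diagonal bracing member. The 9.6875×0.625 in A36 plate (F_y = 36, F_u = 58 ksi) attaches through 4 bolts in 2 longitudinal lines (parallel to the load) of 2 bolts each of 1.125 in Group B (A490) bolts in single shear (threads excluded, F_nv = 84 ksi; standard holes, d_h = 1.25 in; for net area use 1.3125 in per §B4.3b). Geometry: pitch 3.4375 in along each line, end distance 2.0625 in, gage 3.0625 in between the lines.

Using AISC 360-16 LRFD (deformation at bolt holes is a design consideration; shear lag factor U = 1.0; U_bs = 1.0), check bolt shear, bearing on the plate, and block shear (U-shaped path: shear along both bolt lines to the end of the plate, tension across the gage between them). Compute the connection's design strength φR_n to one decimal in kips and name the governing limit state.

159.0 kips (block shear governs)

Bolt shear: A_b = π(1.125)²/4 = 0.99402 in². φR_n = 0.75 × 84 × 0.99402 × 4 × 1 = 250.5 kips.
Bearing (0.625 in plate, F_u = 58 ksi): end bolts L_c = 2.0625 − 1.25/2 = 1.4375, R_n = min(1.2×1.4375×0.625×58, 2.4×1.125×0.625×58) = 62.531 kips/bolt; interior L_c = 3.4375 − 1.25 = 2.1875, R_n = 95.156 kips/bolt. φR_n = 0.75 × (2×62.531 + 2×95.156) = 236.5 kips.
Block shear: shear path 2×[2.0625+1×3.4375] = 2×5.5 in, A_gv = 6.875, A_nv = 2×(5.5 − 1.5×1.3125)×0.625 = 4.4141 in²; tension across gage: (3.0625 − 1×1.3125)×0.625 = 1.0938 in². R_n = min(0.6×58×4.4141, 0.6×36×6.875) + 1.0×58×1.0938 = min(153.61, 148.5) + 63.44 = 211.94 kips. φR_n = 0.75 × 211.94 = 159.0 kips.
Governing: min(250.5, 236.5, 159.0) = 159.0 kips → block shear.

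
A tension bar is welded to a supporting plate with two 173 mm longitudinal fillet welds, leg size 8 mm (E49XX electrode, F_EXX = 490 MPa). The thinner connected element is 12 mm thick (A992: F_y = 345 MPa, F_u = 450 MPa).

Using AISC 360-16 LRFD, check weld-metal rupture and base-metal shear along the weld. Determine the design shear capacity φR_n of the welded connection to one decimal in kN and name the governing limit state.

431.5 kN (weld metal governs)

Weld metal: throat = 0.707×8 = 5.656 mm, L = 2×173 = 346 mm. φR_n = 0.75 × 0.6 × 490 × 5.656 × 346 = 431.5 kN.
Base metal shear (12 mm plate): yield φR_n = 1.0×0.6×345×12×346 = 859.5 kN; rupture φR_n = 0.75×0.6×450×12×346 = 840.8 kN; take 840.8 kN (rupture).
Governing: min(431.5, 840.8) = 431.5 kN → weld metal.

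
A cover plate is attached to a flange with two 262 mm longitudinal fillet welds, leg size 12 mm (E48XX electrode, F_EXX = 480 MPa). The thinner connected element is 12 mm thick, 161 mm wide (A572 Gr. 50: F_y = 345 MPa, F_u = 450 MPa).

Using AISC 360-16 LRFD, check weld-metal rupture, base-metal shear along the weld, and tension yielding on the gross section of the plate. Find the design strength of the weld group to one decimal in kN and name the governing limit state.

Weld metal: throat = 0.707×12 = 8.484 mm, L = 2×262 = 524 mm. φR_n = 0.75 × 0.6 × 480 × 8.484 × 524 = 960.3 kN.
Base metal shear (12 mm plate): yield φR_n = 1.0×0.6×345×12×524 = 1301.6 kN; rupture φR_n = 0.75×0.6×450×12×524 = 1273.3 kN; take 1273.3 kN (rupture).
Tension yield (gross): A_g = 161×12 = 1932 mm². φR_n = 0.90 × 345 × 1932 = 599.9 kN.
Governing: min(960.3, 1273.3, 599.9) = 599.9 kN → gross-section yield.

599.9 kN (gross-section yield governs)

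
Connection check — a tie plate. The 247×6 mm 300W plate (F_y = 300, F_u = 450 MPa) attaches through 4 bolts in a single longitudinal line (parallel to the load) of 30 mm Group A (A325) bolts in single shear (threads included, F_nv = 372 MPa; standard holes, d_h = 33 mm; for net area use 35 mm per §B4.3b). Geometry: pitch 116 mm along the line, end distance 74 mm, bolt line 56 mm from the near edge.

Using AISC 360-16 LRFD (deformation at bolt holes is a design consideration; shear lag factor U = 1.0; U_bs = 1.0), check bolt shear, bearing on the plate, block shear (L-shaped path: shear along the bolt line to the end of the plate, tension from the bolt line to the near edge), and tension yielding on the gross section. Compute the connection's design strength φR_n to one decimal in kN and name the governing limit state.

Bolt shear: A_b = π(30)²/4 = 706.86 mm². φR_n = 0.75 × 372 × 706.86 × 4 × 1 = 788.9 kN.
Bearing (6 mm plate, F_u = 450 MPa): end bolts L_c = 74 − 33/2 = 57.5, R_n = min(1.2×57.5×6×450, 2.4×30×6×450) = 186.3 kN/bolt; interior L_c = 116 − 33 = 83, R_n = 194.4 kN/bolt. φR_n = 0.75 × (1×186.3 + 3×194.4) = 577.1 kN.
Block shear: shear path 1×[74+3×116] = 1×422 mm, A_gv = 2532, A_nv = 1×(422 − 3.5×35)×6 = 1797 mm²; tension to near edge: (56 − 0.5×35)×6 = 231 mm². R_n = min(0.6×450×1797, 0.6×300×2532) + 1.0×450×231 = min(485.19, 455.76) + 103.95 = 559.71 kN. φR_n = 0.75 × 559.71 = 419.8 kN.
Tension yield (gross): A_g = 247×6 = 1482 mm². φR_n = 0.90 × 300 × 1482 = 400.1 kN.
Governing: min(788.9, 577.1, 419.8, 400.1) = 400.1 kN → gross-section yield.

400.1 kN (gross-section yield governs)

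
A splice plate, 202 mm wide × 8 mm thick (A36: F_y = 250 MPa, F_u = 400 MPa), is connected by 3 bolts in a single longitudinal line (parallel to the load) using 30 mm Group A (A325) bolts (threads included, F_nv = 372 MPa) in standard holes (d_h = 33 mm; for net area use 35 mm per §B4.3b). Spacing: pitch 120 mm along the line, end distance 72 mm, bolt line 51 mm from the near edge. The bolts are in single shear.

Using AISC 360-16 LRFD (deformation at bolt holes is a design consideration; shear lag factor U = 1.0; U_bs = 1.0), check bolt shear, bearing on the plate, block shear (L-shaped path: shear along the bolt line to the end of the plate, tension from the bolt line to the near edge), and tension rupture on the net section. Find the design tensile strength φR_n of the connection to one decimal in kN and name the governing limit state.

Bolt shear: A_b = π(30)²/4 = 706.86 mm². φR_n = 0.75 × 372 × 706.86 × 3 × 1 = 591.6 kN.
Bearing (8 mm plate, F_u = 400 MPa): end bolts L_c = 72 − 33/2 = 55.5, R_n = min(1.2×55.5×8×400, 2.4×30×8×400) = 213.12 kN/bolt; interior L_c = 120 − 33 = 87, R_n = 230.4 kN/bolt. φR_n = 0.75 × (1×213.12 + 2×230.4) = 505.4 kN.
Block shear: shear path 1×[72+2×120] = 1×312 mm, A_gv = 2496, A_nv = 1×(312 − 2.5×35)×8 = 1796 mm²; tension to near edge: (51 − 0.5×35)×8 = 268 mm². R_n = min(0.6×400×1796, 0.6×250×2496) + 1.0×400×268 = min(431.04, 374.4) + 107.2 = 481.6 kN. φR_n = 0.75 × 481.6 = 361.2 kN.
Tension rupture (net): A_n = (202 − 1×35)×8 = 1336 mm² (U = 1.0, A_e = A_n). φR_n = 0.75 × 400 × 1336 = 400.8 kN.
Governing: min(591.6, 505.4, 361.2, 400.8) = 361.2 kN → block shear.

361.2 kN (block shear governs)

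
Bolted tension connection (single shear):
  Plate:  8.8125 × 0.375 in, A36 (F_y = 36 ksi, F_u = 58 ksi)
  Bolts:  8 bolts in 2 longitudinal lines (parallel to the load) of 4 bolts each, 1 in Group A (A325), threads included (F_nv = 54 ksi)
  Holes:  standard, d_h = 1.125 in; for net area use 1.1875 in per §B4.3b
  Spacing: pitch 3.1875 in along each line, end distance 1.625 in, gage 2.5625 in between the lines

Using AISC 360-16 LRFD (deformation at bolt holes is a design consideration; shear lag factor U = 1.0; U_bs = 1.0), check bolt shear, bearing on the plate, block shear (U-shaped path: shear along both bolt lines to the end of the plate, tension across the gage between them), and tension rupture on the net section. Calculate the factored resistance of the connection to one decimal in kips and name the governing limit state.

105.0 kips (net-section rupture governs)

Bolt shear: A_b = π(1)²/4 = 0.7854 in². φR_n = 0.75 × 54 × 0.7854 × 8 × 1 = 254.5 kips.
Bearing (0.375 in plate, F_u = 58 ksi): end bolts L_c = 1.625 − 1.125/2 = 1.0625, R_n = min(1.2×1.0625×0.375×58, 2.4×1×0.375×58) = 27.731 kips/bolt; interior L_c = 3.1875 − 1.125 = 2.0625, R_n = 52.2 kips/bolt. φR_n = 0.75 × (2×27.731 + 6×52.2) = 276.5 kips.
Block shear: shear path 2×[1.625+3×3.1875] = 2×11.1875 in, A_gv = 8.3906, A_nv = 2×(11.1875 − 3.5×1.1875)×0.375 = 5.2734 in²; tension across gage: (2.5625 − 1×1.1875)×0.375 = 0.51563 in². R_n = min(0.6×58×5.2734, 0.6×36×8.3906) + 1.0×58×0.51563 = min(183.51, 181.24) + 29.907 = 211.15 kips. φR_n = 0.75 × 211.15 = 158.4 kips.
Tension rupture (net): A_n = (8.8125 − 2×1.1875)×0.375 = 2.4141 in² (U = 1.0, A_e = A_n). φR_n = 0.75 × 58 × 2.4141 = 105.0 kips.
Governing: min(254.5, 276.5, 158.4, 105.0) = 105.0 kips → net-section rupture.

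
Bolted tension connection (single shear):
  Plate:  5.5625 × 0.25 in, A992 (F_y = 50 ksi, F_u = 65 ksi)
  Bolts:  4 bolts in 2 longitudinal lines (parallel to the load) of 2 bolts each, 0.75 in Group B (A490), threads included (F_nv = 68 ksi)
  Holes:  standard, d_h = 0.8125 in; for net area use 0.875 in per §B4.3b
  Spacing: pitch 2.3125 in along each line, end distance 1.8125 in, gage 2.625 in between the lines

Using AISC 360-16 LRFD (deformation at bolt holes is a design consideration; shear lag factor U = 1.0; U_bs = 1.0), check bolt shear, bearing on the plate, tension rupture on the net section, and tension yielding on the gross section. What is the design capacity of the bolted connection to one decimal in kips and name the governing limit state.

Bolt shear: A_b = π(0.75)²/4 = 0.44179 in². φR_n = 0.75 × 68 × 0.44179 × 4 × 1 = 90.1 kips.
Bearing (0.25 in plate, F_u = 65 ksi): end bolts L_c = 1.8125 − 0.8125/2 = 1.40625, R_n = min(1.2×1.40625×0.25×65, 2.4×0.75×0.25×65) = 27.422 kips/bolt; interior L_c = 2.3125 − 0.8125 = 1.5, R_n = 29.25 kips/bolt. φR_n = 0.75 × (2×27.422 + 2×29.25) = 85.0 kips.
Tension rupture (net): A_n = (5.5625 − 2×0.875)×0.25 = 0.95313 in² (U = 1.0, A_e = A_n). φR_n = 0.75 × 65 × 0.95313 = 46.5 kips.
Tension yield (gross): A_g = 5.5625×0.25 = 1.3906 in². φR_n = 0.90 × 50 × 1.3906 = 62.6 kips.
Governing: min(90.1, 85.0, 46.5, 62.6) = 46.5 kips → net-section rupture.

46.5 kips (net-section rupture governs)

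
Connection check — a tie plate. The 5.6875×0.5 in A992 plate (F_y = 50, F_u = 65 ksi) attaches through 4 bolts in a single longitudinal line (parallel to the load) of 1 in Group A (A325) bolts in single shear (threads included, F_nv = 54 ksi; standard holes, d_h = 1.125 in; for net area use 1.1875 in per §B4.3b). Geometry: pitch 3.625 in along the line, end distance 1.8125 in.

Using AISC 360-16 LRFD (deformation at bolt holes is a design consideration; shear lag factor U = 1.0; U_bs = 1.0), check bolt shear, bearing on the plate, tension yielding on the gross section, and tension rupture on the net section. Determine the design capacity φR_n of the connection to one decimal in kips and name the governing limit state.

109.7 kips (net-section rupture governs)

Bolt shear: A_b = π(1)²/4 = 0.7854 in². φR_n = 0.75 × 54 × 0.7854 × 4 × 1 = 127.2 kips.
Bearing (0.5 in plate, F_u = 65 ksi): end bolts L_c = 1.8125 − 1.125/2 = 1.25, R_n = min(1.2×1.25×0.5×65, 2.4×1×0.5×65) = 48.75 kips/bolt; interior L_c = 3.625 − 1.125 = 2.5, R_n = 78 kips/bolt. φR_n = 0.75 × (1×48.75 + 3×78) = 212.1 kips.
Tension yield (gross): A_g = 5.6875×0.5 = 2.8438 in². φR_n = 0.90 × 50 × 2.8438 = 128.0 kips.
Tension rupture (net): A_n = (5.6875 − 1×1.1875)×0.5 = 2.25 in² (U = 1.0, A_e = A_n). φR_n = 0.75 × 65 × 2.25 = 109.7 kips.
Governing: min(127.2, 212.1, 128.0, 109.7) = 109.7 kips → net-section rupture.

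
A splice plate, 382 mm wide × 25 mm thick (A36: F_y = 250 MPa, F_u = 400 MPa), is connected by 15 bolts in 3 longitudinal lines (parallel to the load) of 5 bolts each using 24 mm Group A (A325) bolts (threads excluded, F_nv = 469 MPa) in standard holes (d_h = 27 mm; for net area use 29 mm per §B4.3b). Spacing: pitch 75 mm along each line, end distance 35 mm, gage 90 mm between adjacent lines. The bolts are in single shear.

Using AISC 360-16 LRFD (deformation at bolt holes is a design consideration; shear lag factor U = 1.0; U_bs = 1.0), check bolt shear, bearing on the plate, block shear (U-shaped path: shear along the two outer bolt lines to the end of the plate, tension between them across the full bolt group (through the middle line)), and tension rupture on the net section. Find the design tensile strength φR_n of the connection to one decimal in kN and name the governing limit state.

2212.5 kN (net-section rupture governs)

Bolt shear: A_b = π(24)²/4 = 452.39 mm². φR_n = 0.75 × 469 × 452.39 × 15 × 1 = 2386.9 kN.
Bearing (25 mm plate, F_u = 400 MPa): end bolts L_c = 35 − 27/2 = 21.5, R_n = min(1.2×21.5×25×400, 2.4×24×25×400) = 258 kN/bolt; interior L_c = 75 − 27 = 48, R_n = 576 kN/bolt. φR_n = 0.75 × (3×258 + 12×576) = 5764.5 kN.
Block shear: shear path 2×[35+4×75] = 2×335 mm, A_gv = 16750, A_nv = 2×(335 − 4.5×29)×25 = 10225 mm²; tension across gage: (180 − 2×29)×25 = 3050 mm². R_n = min(0.6×400×10225, 0.6×250×16750) + 1.0×400×3050 = min(2454, 2512.5) + 1220 = 3674 kN. φR_n = 0.75 × 3674 = 2755.5 kN.
Tension rupture (net): A_n = (382 − 3×29)×25 = 7375 mm² (U = 1.0, A_e = A_n). φR_n = 0.75 × 400 × 7375 = 2212.5 kN.
Governing: min(2386.9, 5764.5, 2755.5, 2212.5) = 2212.5 kN → net-section rupture.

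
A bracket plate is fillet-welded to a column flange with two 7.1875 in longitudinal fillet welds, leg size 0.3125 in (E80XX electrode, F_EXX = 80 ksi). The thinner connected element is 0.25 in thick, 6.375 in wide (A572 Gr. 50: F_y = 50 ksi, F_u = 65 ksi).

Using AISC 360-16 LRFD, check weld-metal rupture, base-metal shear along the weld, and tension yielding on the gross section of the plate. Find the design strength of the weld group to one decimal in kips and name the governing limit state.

71.7 kips (gross-section yield governs)

Weld metal: throat = 0.707×0.3125 = 0.22094 in, L = 2×7.1875 = 14.375 in. φR_n = 0.75 × 0.6 × 80 × 0.22094 × 14.375 = 114.3 kips.
Base metal shear (0.25 in plate): yield φR_n = 1.0×0.6×50×0.25×14.375 = 107.8 kips; rupture φR_n = 0.75×0.6×65×0.25×14.375 = 105.1 kips; take 105.1 kips (rupture).
Tension yield (gross): A_g = 6.375×0.25 = 1.5938 in². φR_n = 0.90 × 50 × 1.5938 = 71.7 kips.
Governing: min(114.3, 105.1, 71.7) = 71.7 kips → gross-section yield.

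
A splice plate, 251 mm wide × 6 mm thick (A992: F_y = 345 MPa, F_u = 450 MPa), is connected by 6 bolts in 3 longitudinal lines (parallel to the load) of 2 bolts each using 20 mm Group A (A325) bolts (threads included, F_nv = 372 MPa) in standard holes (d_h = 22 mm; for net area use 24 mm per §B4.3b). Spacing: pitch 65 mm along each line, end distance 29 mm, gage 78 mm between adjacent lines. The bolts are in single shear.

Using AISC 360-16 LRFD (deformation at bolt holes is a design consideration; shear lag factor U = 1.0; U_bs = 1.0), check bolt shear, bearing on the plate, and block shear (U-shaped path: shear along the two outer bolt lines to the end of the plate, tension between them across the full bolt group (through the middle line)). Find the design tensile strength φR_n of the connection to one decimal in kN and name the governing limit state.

359.6 kN (block shear governs)

Bolt shear: A_b = π(20)²/4 = 314.16 mm². φR_n = 0.75 × 372 × 314.16 × 6 × 1 = 525.9 kN.
Bearing (6 mm plate, F_u = 450 MPa): end bolts L_c = 29 − 22/2 = 18, R_n = min(1.2×18×6×450, 2.4×20×6×450) = 58.32 kN/bolt; interior L_c = 65 − 22 = 43, R_n = 129.6 kN/bolt. φR_n = 0.75 × (3×58.32 + 3×129.6) = 422.8 kN.
Block shear: shear path 2×[29+1×65] = 2×94 mm, A_gv = 1128, A_nv = 2×(94 − 1.5×24)×6 = 696 mm²; tension across gage: (156 − 2×24)×6 = 648 mm². R_n = min(0.6×450×696, 0.6×345×1128) + 1.0×450×648 = min(187.92, 233.5) + 291.6 = 479.52 kN. φR_n = 0.75 × 479.52 = 359.6 kN.
Governing: min(525.9, 422.8, 359.6) = 359.6 kN → block shear.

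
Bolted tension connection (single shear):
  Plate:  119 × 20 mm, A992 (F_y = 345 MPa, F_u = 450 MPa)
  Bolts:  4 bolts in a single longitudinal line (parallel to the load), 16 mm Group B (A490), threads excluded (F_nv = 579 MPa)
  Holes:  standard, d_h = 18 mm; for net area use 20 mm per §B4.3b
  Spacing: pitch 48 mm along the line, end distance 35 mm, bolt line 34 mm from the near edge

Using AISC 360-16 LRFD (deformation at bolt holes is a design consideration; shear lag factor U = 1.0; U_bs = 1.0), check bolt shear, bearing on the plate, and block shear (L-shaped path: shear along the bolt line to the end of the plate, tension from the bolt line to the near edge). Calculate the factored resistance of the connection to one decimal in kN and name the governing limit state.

Bolt shear: A_b = π(16)²/4 = 201.06 mm². φR_n = 0.75 × 579 × 201.06 × 4 × 1 = 349.2 kN.
Bearing (20 mm plate, F_u = 450 MPa): end bolts L_c = 35 − 18/2 = 26, R_n = min(1.2×26×20×450, 2.4×16×20×450) = 280.8 kN/bolt; interior L_c = 48 − 18 = 30, R_n = 324 kN/bolt. φR_n = 0.75 × (1×280.8 + 3×324) = 939.6 kN.
Block shear: shear path 1×[35+3×48] = 1×179 mm, A_gv = 3580, A_nv = 1×(179 − 3.5×20)×20 = 2180 mm²; tension to near edge: (34 − 0.5×20)×20 = 480 mm². R_n = min(0.6×450×2180, 0.6×345×3580) + 1.0×450×480 = min(588.6, 741.06) + 216 = 804.6 kN. φR_n = 0.75 × 804.6 = 603.5 kN.
Governing: min(349.2, 939.6, 603.5) = 349.2 kN → bolt shear.

349.2 kN (bolt shear governs)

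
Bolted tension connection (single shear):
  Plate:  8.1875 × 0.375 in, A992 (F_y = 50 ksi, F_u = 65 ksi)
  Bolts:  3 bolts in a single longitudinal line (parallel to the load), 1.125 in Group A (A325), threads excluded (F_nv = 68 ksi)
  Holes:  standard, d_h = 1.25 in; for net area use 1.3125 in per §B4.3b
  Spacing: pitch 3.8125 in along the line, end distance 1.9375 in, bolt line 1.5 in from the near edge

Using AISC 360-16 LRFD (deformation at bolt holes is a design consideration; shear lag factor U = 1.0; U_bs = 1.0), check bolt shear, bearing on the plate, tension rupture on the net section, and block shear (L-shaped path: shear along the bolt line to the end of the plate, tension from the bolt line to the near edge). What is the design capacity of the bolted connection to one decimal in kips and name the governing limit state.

84.3 kips (block shear governs)

Bolt shear: A_b = π(1.125)²/4 = 0.99402 in². φR_n = 0.75 × 68 × 0.99402 × 3 × 1 = 152.1 kips.
Bearing (0.375 in plate, F_u = 65 ksi): end bolts L_c = 1.9375 − 1.25/2 = 1.3125, R_n = min(1.2×1.3125×0.375×65, 2.4×1.125×0.375×65) = 38.391 kips/bolt; interior L_c = 3.8125 − 1.25 = 2.5625, R_n = 65.813 kips/bolt. φR_n = 0.75 × (1×38.391 + 2×65.813) = 127.5 kips.
Tension rupture (net): A_n = (8.1875 − 1×1.3125)×0.375 = 2.5781 in² (U = 1.0, A_e = A_n). φR_n = 0.75 × 65 × 2.5781 = 125.7 kips.
Block shear: shear path 1×[1.9375+2×3.8125] = 1×9.5625 in, A_gv = 3.5859, A_nv = 1×(9.5625 − 2.5×1.3125)×0.375 = 2.3555 in²; tension to near edge: (1.5 − 0.5×1.3125)×0.375 = 0.31641 in². R_n = min(0.6×65×2.3555, 0.6×50×3.5859) + 1.0×65×0.31641 = min(91.865, 107.58) + 20.567 = 112.43 kips. φR_n = 0.75 × 112.43 = 84.3 kips.
Governing: min(152.1, 127.5, 125.7, 84.3) = 84.3 kips → block shear.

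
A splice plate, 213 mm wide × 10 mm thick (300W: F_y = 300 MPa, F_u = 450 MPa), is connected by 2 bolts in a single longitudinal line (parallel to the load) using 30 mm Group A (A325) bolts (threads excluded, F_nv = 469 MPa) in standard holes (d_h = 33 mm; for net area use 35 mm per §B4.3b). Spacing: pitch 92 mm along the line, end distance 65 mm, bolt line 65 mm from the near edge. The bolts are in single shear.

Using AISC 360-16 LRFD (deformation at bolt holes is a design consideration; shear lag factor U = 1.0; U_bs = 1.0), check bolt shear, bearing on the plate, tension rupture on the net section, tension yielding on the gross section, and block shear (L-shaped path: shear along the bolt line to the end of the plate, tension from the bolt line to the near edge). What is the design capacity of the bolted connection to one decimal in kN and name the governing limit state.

Bolt shear: A_b = π(30)²/4 = 706.86 mm². φR_n = 0.75 × 469 × 706.86 × 2 × 1 = 497.3 kN.
Bearing (10 mm plate, F_u = 450 MPa): end bolts L_c = 65 − 33/2 = 48.5, R_n = min(1.2×48.5×10×450, 2.4×30×10×450) = 261.9 kN/bolt; interior L_c = 92 − 33 = 59, R_n = 318.6 kN/bolt. φR_n = 0.75 × (1×261.9 + 1×318.6) = 435.4 kN.
Tension rupture (net): A_n = (213 − 1×35)×10 = 1780 mm² (U = 1.0, A_e = A_n). φR_n = 0.75 × 450 × 1780 = 600.8 kN.
Tension yield (gross): A_g = 213×10 = 2130 mm². φR_n = 0.90 × 300 × 2130 = 575.1 kN.
Block shear: shear path 1×[65+1×92] = 1×157 mm, A_gv = 1570, A_nv = 1×(157 − 1.5×35)×10 = 1045 mm²; tension to near edge: (65 − 0.5×35)×10 = 475 mm². R_n = min(0.6×450×1045, 0.6×300×1570) + 1.0×450×475 = min(282.15, 282.6) + 213.75 = 495.9 kN. φR_n = 0.75 × 495.9 = 371.9 kN.
Governing: min(497.3, 435.4, 600.8, 575.1, 371.9) = 371.9 kN → block shear.

371.9 kN (block shear governs)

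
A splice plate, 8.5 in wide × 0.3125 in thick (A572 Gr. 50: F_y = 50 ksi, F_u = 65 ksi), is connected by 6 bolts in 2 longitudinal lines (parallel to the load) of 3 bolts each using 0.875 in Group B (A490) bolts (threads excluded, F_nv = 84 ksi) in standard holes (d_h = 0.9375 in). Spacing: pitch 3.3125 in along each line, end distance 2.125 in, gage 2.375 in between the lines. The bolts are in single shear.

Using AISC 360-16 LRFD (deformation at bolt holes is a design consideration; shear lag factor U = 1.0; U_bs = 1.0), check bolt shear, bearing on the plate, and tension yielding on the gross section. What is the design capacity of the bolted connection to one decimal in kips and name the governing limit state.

Bolt shear: A_b = π(0.875)²/4 = 0.60132 in². φR_n = 0.75 × 84 × 0.60132 × 6 × 1 = 227.3 kips.
Bearing (0.3125 in plate, F_u = 65 ksi): end bolts L_c = 2.125 − 0.9375/2 = 1.65625, R_n = min(1.2×1.65625×0.3125×65, 2.4×0.875×0.3125×65) = 40.371 kips/bolt; interior L_c = 3.3125 − 0.9375 = 2.375, R_n = 42.656 kips/bolt. φR_n = 0.75 × (2×40.371 + 4×42.656) = 188.5 kips.
Tension yield (gross): A_g = 8.5×0.3125 = 2.6563 in². φR_n = 0.90 × 50 × 2.6563 = 119.5 kips.
Governing: min(227.3, 188.5, 119.5) = 119.5 kips → gross-section yield.

119.5 kips (gross-section yield governs)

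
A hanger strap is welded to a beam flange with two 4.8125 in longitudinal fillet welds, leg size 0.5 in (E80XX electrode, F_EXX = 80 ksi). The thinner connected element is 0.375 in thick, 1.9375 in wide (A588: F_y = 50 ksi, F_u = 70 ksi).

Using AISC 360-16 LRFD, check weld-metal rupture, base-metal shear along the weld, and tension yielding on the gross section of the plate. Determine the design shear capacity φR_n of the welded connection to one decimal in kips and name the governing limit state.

32.7 kips (gross-section yield governs)

Weld metal: throat = 0.707×0.5 = 0.3535 in, L = 2×4.8125 = 9.625 in. φR_n = 0.75 × 0.6 × 80 × 0.3535 × 9.625 = 122.5 kips.
Base metal shear (0.375 in plate): yield φR_n = 1.0×0.6×50×0.375×9.625 = 108.3 kips; rupture φR_n = 0.75×0.6×70×0.375×9.625 = 113.7 kips; take 108.3 kips (yield).
Tension yield (gross): A_g = 1.9375×0.375 = 0.72656 in². φR_n = 0.90 × 50 × 0.72656 = 32.7 kips.
Governing: min(122.5, 108.3, 32.7) = 32.7 kips → gross-section yield.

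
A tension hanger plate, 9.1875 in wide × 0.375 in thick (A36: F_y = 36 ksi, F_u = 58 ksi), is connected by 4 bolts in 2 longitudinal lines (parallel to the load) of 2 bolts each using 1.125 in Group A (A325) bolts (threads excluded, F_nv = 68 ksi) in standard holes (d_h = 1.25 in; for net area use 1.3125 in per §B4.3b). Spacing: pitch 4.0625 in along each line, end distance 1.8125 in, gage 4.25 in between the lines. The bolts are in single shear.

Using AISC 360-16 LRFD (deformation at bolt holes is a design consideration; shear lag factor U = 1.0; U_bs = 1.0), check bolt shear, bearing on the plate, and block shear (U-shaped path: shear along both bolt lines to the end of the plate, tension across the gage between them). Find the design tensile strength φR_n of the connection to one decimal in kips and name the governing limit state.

119.3 kips (block shear governs)

Bolt shear: A_b = π(1.125)²/4 = 0.99402 in². φR_n = 0.75 × 68 × 0.99402 × 4 × 1 = 202.8 kips.
Bearing (0.375 in plate, F_u = 58 ksi): end bolts L_c = 1.8125 − 1.25/2 = 1.1875, R_n = min(1.2×1.1875×0.375×58, 2.4×1.125×0.375×58) = 30.994 kips/bolt; interior L_c = 4.0625 − 1.25 = 2.8125, R_n = 58.725 kips/bolt. φR_n = 0.75 × (2×30.994 + 2×58.725) = 134.6 kips.
Block shear: shear path 2×[1.8125+1×4.0625] = 2×5.875 in, A_gv = 4.4063, A_nv = 2×(5.875 − 1.5×1.3125)×0.375 = 2.9297 in²; tension across gage: (4.25 − 1×1.3125)×0.375 = 1.1016 in². R_n = min(0.6×58×2.9297, 0.6×36×4.4063) + 1.0×58×1.1016 = min(101.95, 95.176) + 63.893 = 159.07 kips. φR_n = 0.75 × 159.07 = 119.3 kips.
Governing: min(202.8, 134.6, 119.3) = 119.3 kips → block shear.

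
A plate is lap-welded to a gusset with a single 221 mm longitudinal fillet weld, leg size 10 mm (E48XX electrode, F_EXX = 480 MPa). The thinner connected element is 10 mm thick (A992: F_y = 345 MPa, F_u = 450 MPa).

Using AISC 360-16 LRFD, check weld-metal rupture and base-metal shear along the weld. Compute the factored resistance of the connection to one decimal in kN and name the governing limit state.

337.5 kN (weld metal governs)

Weld metal: throat = 0.707×10 = 7.07 mm, L = 221 mm. φR_n = 0.75 × 0.6 × 480 × 7.07 × 221 = 337.5 kN.
Base metal shear (10 mm plate): yield φR_n = 1.0×0.6×345×10×221 = 457.5 kN; rupture φR_n = 0.75×0.6×450×10×221 = 447.5 kN; take 447.5 kN (rupture).
Governing: min(337.5, 447.5) = 337.5 kN → weld metal.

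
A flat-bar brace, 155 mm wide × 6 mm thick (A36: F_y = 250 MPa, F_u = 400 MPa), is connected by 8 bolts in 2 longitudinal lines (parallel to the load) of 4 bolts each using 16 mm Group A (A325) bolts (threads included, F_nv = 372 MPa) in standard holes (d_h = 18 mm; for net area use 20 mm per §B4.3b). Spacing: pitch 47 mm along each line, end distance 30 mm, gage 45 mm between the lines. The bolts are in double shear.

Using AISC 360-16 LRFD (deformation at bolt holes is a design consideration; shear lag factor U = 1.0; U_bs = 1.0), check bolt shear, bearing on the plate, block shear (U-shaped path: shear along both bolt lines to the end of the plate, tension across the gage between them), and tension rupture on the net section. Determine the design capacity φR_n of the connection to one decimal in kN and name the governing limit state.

207.0 kN (net-section rupture governs)

Bolt shear: A_b = π(16)²/4 = 201.06 mm². φR_n = 0.75 × 372 × 201.06 × 8 × 2 = 897.5 kN.
Bearing (6 mm plate, F_u = 400 MPa): end bolts L_c = 30 − 18/2 = 21, R_n = min(1.2×21×6×400, 2.4×16×6×400) = 60.48 kN/bolt; interior L_c = 47 − 18 = 29, R_n = 83.52 kN/bolt. φR_n = 0.75 × (2×60.48 + 6×83.52) = 466.6 kN.
Block shear: shear path 2×[30+3×47] = 2×171 mm, A_gv = 2052, A_nv = 2×(171 − 3.5×20)×6 = 1212 mm²; tension across gage: (45 − 1×20)×6 = 150 mm². R_n = min(0.6×400×1212, 0.6×250×2052) + 1.0×400×150 = min(290.88, 307.8) + 60 = 350.88 kN. φR_n = 0.75 × 350.88 = 263.2 kN.
Tension rupture (net): A_n = (155 − 2×20)×6 = 690 mm² (U = 1.0, A_e = A_n). φR_n = 0.75 × 400 × 690 = 207.0 kN.
Governing: min(897.5, 466.6, 263.2, 207.0) = 207.0 kN → net-section rupture.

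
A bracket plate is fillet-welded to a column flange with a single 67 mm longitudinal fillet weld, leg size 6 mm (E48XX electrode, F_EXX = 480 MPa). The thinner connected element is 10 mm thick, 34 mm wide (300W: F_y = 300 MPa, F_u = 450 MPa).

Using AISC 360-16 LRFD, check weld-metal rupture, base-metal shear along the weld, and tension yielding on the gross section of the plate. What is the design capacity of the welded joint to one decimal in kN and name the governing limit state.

Weld metal: throat = 0.707×6 = 4.242 mm, L = 67 mm. φR_n = 0.75 × 0.6 × 480 × 4.242 × 67 = 61.4 kN.
Base metal shear (10 mm plate): yield φR_n = 1.0×0.6×300×10×67 = 120.6 kN; rupture φR_n = 0.75×0.6×450×10×67 = 135.7 kN; take 120.6 kN (yield).
Tension yield (gross): A_g = 34×10 = 340 mm². φR_n = 0.90 × 300 × 340 = 91.8 kN.
Governing: min(61.4, 120.6, 91.8) = 61.4 kN → weld metal.

61.4 kN (weld metal governs)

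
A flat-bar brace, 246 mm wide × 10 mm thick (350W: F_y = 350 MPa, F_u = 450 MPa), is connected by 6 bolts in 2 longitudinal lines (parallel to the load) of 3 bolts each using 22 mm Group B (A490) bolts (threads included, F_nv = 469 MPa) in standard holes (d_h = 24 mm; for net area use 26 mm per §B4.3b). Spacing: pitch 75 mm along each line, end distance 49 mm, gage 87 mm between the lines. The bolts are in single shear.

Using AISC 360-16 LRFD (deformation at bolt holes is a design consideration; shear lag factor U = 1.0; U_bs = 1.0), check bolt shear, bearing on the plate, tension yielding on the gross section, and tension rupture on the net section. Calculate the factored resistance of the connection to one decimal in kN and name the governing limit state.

Bolt shear: A_b = π(22)²/4 = 380.13 mm². φR_n = 0.75 × 469 × 380.13 × 6 × 1 = 802.3 kN.
Bearing (10 mm plate, F_u = 450 MPa): end bolts L_c = 49 − 24/2 = 37, R_n = min(1.2×37×10×450, 2.4×22×10×450) = 199.8 kN/bolt; interior L_c = 75 − 24 = 51, R_n = 237.6 kN/bolt. φR_n = 0.75 × (2×199.8 + 4×237.6) = 1012.5 kN.
Tension yield (gross): A_g = 246×10 = 2460 mm². φR_n = 0.90 × 350 × 2460 = 774.9 kN.
Tension rupture (net): A_n = (246 − 2×26)×10 = 1940 mm² (U = 1.0, A_e = A_n). φR_n = 0.75 × 450 × 1940 = 654.8 kN.
Governing: min(802.3, 1012.5, 774.9, 654.8) = 654.8 kN → net-section rupture.

654.8 kN (net-section rupture governs)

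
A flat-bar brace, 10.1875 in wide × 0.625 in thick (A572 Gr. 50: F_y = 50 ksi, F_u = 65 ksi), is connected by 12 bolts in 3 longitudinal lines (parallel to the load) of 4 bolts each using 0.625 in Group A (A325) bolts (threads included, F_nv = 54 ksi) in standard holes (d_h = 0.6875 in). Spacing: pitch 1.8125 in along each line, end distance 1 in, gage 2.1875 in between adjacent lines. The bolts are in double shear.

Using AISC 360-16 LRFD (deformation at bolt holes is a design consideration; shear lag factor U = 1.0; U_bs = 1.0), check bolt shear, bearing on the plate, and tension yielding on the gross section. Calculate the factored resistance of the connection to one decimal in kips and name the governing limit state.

286.5 kips (gross-section yield governs)

Bolt shear: A_b = π(0.625)²/4 = 0.3068 in². φR_n = 0.75 × 54 × 0.3068 × 12 × 2 = 298.2 kips.
Bearing (0.625 in plate, F_u = 65 ksi): end bolts L_c = 1 − 0.6875/2 = 0.65625, R_n = min(1.2×0.65625×0.625×65, 2.4×0.625×0.625×65) = 31.992 kips/bolt; interior L_c = 1.8125 − 0.6875 = 1.125, R_n = 54.844 kips/bolt. φR_n = 0.75 × (3×31.992 + 9×54.844) = 442.2 kips.
Tension yield (gross): A_g = 10.1875×0.625 = 6.3672 in². φR_n = 0.90 × 50 × 6.3672 = 286.5 kips.
Governing: min(298.2, 442.2, 286.5) = 286.5 kips → gross-section yield.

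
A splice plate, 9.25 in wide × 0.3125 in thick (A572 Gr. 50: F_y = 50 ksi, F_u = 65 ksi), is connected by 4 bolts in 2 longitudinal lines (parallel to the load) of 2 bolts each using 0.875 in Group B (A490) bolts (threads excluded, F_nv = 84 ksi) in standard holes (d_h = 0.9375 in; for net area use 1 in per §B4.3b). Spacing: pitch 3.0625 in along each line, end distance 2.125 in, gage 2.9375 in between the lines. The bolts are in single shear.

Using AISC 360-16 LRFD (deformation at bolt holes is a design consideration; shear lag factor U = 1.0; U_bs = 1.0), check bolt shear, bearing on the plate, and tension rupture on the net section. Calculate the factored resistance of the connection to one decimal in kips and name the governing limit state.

110.4 kips (net-section rupture governs)

Bolt shear: A_b = π(0.875)²/4 = 0.60132 in². φR_n = 0.75 × 84 × 0.60132 × 4 × 1 = 151.5 kips.
Bearing (0.3125 in plate, F_u = 65 ksi): end bolts L_c = 2.125 − 0.9375/2 = 1.65625, R_n = min(1.2×1.65625×0.3125×65, 2.4×0.875×0.3125×65) = 40.371 kips/bolt; interior L_c = 3.0625 − 0.9375 = 2.125, R_n = 42.656 kips/bolt. φR_n = 0.75 × (2×40.371 + 2×42.656) = 124.5 kips.
Tension rupture (net): A_n = (9.25 − 2×1)×0.3125 = 2.2656 in² (U = 1.0, A_e = A_n). φR_n = 0.75 × 65 × 2.2656 = 110.4 kips.
Governing: min(151.5, 124.5, 110.4) = 110.4 kips → net-section rupture.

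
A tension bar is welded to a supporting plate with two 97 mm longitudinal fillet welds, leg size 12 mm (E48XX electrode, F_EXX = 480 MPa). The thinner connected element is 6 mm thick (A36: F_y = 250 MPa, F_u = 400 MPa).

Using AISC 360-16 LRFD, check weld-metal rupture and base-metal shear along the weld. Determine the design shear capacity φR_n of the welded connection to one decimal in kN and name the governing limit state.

174.6 kN (base-metal shear governs)

Weld metal: throat = 0.707×12 = 8.484 mm, L = 2×97 = 194 mm. φR_n = 0.75 × 0.6 × 480 × 8.484 × 194 = 355.5 kN.
Base metal shear (6 mm plate): yield φR_n = 1.0×0.6×250×6×194 = 174.6 kN; rupture φR_n = 0.75×0.6×400×6×194 = 209.5 kN; take 174.6 kN (yield).
Governing: min(355.5, 174.6) = 174.6 kN → base-metal shear.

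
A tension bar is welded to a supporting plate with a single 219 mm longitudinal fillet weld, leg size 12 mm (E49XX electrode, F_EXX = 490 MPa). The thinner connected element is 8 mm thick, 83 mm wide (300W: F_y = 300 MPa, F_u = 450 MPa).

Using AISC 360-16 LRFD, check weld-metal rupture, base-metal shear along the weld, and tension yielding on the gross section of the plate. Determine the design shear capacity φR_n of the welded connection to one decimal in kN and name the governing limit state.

179.3 kN (gross-section yield governs)

Weld metal: throat = 0.707×12 = 8.484 mm, L = 219 mm. φR_n = 0.75 × 0.6 × 490 × 8.484 × 219 = 409.7 kN.
Base metal shear (8 mm plate): yield φR_n = 1.0×0.6×300×8×219 = 315.4 kN; rupture φR_n = 0.75×0.6×450×8×219 = 354.8 kN; take 315.4 kN (yield).
Tension yield (gross): A_g = 83×8 = 664 mm². φR_n = 0.90 × 300 × 664 = 179.3 kN.
Governing: min(409.7, 315.4, 179.3) = 179.3 kN → gross-section yield.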